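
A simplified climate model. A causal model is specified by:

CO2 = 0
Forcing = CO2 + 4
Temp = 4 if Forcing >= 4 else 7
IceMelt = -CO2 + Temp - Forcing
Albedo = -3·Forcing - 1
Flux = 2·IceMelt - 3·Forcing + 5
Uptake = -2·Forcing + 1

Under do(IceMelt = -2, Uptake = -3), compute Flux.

-11

The joint intervention fixes IceMelt = -2, Uptake = -3, removing each variable's own equation.
Forcing = CO2 + 4  [with CO2=0]  = 4
Flux = 2·IceMelt - 3·Forcing + 5  [with IceMelt=-2, Forcing=4]  = -11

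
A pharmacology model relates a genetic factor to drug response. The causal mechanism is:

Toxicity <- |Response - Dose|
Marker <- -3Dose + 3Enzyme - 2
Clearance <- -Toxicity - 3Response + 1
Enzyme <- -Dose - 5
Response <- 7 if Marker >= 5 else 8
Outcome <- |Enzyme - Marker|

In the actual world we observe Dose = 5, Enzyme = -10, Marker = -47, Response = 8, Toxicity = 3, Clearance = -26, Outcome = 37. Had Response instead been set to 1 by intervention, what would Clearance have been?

Under do(Response=1), the mechanism Response <- 7 if Marker >= 5 else 8 is discarded; Response is fixed at 1.
Toxicity = |Response - Dose|  [with Response=1, Dose=5]  = 4
Clearance = -Toxicity - 3Response + 1  [with Toxicity=4, Response=1]  = -6

-6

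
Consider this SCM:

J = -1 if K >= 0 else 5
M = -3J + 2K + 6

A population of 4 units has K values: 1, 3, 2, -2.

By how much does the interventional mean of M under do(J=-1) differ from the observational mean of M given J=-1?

do(J=-1) breaks J's dependence on K. With J=-1 fixed, M across the units is 11, 15, 13, 5, mean 11.
E[M|J=-1] averages over only the 3 units with J=-1 (K = 1, 3, 2): M = 11, 15, 13, mean 13.
Difference = 11 − 13 = -2.

-2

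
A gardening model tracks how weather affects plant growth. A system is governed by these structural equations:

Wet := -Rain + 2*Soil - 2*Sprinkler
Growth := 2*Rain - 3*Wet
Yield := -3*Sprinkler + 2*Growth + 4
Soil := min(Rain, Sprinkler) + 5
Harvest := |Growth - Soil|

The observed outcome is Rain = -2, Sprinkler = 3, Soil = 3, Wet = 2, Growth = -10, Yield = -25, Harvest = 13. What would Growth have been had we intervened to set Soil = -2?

20

do(Soil=-2) replaces the equation Soil := min(Rain, Sprinkler) + 5 with the constant Soil = -2.
Wet = -Rain + 2*Soil - 2*Sprinkler  [with Rain=-2, Soil=-2, Sprinkler=3]  = -8
Growth = 2*Rain - 3*Wet  [with Rain=-2, Wet=-8]  = 20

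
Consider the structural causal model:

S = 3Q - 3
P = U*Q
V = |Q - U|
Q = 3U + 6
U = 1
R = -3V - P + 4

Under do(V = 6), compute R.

Intervening sets V = 6 and removes its equation (V = |Q - U|).
Q = 3U + 6  [with U=1]  = 9
P = U*Q  [with U=1, Q=9]  = 9
R = -3V - P + 4  [with V=6, P=9]  = -23

-23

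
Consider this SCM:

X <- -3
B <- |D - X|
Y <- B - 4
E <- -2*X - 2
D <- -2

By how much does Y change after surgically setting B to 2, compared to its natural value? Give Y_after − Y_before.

The intervention breaks the incoming arrows to B: B <- |D - X| no longer applies, and B = 2.
Y = B - 4  [with B=2]  = -2
Without intervention: B = |D - X|  [with D=-2, X=-3]  = 1; Y = B - 4  [with B=1]  = -3.
Change = -2 − (-3) = 1.

1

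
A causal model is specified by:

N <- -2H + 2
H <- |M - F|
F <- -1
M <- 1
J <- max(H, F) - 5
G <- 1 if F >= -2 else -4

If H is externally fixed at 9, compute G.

The intervention breaks the incoming arrows to H: H <- |M - F| no longer applies, and H = 9.
No directed path runs from H to G, so G keeps its natural value.
G = 1 if F >= -2 else -4  [with F=-1]  = 1

1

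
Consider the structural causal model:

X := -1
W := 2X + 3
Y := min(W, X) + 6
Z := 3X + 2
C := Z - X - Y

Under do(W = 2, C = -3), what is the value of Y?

5

The joint intervention fixes W = 2, C = -3, removing each variable's own equation.
Y = min(W, X) + 6  [with W=2, X=-1]  = 5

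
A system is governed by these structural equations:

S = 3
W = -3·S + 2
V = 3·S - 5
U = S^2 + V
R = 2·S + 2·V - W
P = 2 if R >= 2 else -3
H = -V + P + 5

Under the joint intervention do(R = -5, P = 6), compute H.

Under do(R = -5, P = 6), each intervened variable's structural equation is replaced by its fixed value.
V = 3·S - 5  [with S=3]  = 4
H = -V + P + 5  [with V=4, P=6]  = 7

7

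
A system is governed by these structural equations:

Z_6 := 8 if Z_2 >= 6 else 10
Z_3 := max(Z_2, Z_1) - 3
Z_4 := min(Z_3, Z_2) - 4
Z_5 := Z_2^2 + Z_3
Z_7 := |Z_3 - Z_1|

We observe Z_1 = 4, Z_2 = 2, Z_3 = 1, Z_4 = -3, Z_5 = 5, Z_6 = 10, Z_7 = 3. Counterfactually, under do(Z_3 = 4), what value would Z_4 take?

The intervention breaks the incoming arrows to Z_3: Z_3 := max(Z_2, Z_1) - 3 no longer applies, and Z_3 = 4.
Z_4 = min(Z_3, Z_2) - 4  [with Z_3=4, Z_2=2]  = -2

-2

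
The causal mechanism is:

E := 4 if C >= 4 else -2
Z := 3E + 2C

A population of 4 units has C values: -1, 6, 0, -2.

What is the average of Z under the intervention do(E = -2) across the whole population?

Every unit gets E=-2 under the intervention. Z values become -8, 6, -6, -10; E[Z|do(E=-2)] = -4.5.

-4.5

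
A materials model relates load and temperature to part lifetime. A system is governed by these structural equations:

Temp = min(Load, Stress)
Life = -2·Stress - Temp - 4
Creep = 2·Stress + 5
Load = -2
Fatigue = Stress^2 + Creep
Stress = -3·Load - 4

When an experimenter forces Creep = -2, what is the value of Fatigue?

Intervening sets Creep = -2 and removes its equation (Creep = 2·Stress + 5).
Stress = -3·Load - 4  [with Load=-2]  = 2
Fatigue = Stress^2 + Creep  [with Stress=2, Creep=-2]  = 2

2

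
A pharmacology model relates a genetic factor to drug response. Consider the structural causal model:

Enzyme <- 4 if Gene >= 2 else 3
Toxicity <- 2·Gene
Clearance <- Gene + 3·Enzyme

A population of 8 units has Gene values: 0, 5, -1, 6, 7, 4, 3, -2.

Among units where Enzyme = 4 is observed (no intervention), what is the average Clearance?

17

Observing Enzyme=4 restricts to units where Enzyme's equation naturally yields 4: Gene ∈ {5, 6, 7, 4, 3}. In that subpopulation Clearance = 17, 18, 19, 16, 15, mean 17.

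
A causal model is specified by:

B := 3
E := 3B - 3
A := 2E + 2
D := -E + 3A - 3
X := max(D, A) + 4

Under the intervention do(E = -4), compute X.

-2

do(E=-4) replaces the equation E := 3B - 3 with the constant E = -4.
A = 2E + 2  [with E=-4]  = -6
D = -E + 3A - 3  [with E=-4, A=-6]  = -17
X = max(D, A) + 4  [with D=-17, A=-6]  = -2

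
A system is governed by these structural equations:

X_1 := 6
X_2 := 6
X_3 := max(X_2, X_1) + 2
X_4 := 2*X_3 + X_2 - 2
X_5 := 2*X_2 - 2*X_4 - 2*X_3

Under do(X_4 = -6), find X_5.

Intervening sets X_4 = -6 and removes its equation (X_4 := 2*X_3 + X_2 - 2).
X_3 = max(X_2, X_1) + 2  [with X_2=6, X_1=6]  = 8
X_5 = 2*X_2 - 2*X_4 - 2*X_3  [with X_2=6, X_4=-6, X_3=8]  = 8

8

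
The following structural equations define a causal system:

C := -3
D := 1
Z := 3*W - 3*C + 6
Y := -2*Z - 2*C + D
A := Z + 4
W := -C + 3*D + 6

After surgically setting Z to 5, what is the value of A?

Under do(Z=5), the mechanism Z := 3*W - 3*C + 6 is discarded; Z is fixed at 5.
A = Z + 4  [with Z=5]  = 9

9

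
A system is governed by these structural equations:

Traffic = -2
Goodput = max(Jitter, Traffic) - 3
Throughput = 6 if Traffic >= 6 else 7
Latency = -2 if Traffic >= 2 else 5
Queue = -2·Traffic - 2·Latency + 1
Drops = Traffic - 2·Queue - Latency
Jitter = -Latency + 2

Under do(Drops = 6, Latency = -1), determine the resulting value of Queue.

7

Setting Drops = 6, Latency = -1 by intervention discards those variables' equations.
Queue = -2·Traffic - 2·Latency + 1  [with Traffic=-2, Latency=-1]  = 7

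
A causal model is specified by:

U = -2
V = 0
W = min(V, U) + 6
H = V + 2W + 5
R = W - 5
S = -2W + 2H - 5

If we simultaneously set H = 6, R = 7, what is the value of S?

-1

The joint intervention fixes H = 6, R = 7, removing each variable's own equation.
W = min(V, U) + 6  [with V=0, U=-2]  = 4
S = -2W + 2H - 5  [with W=4, H=6]  = -1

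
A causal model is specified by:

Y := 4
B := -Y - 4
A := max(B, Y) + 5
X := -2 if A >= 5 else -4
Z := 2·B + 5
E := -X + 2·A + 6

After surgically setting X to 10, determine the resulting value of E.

14

Under do(X=10), the mechanism X := -2 if A >= 5 else -4 is discarded; X is fixed at 10.
B = -Y - 4  [with Y=4]  = -8
A = max(B, Y) + 5  [with B=-8, Y=4]  = 9
E = -X + 2·A + 6  [with X=10, A=9]  = 14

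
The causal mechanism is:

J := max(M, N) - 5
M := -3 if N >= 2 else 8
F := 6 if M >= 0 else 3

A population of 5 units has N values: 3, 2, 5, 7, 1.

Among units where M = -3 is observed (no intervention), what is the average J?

-0.75

E[J|M=-3] averages over only the 4 units with M=-3 (N = 3, 2, 5, 7): J = -2, -3, 0, 2, mean -0.75.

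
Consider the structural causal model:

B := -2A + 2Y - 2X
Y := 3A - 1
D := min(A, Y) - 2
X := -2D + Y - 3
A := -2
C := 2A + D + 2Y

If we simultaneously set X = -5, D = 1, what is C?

The joint intervention fixes X = -5, D = 1, removing each variable's own equation.
Y = 3A - 1  [with A=-2]  = -7
C = 2A + D + 2Y  [with A=-2, D=1, Y=-7]  = -17

-17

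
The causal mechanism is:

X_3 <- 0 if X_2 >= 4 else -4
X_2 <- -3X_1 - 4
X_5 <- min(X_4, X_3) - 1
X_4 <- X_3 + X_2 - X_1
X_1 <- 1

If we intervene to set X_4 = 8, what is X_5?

Intervening sets X_4 = 8 and removes its equation (X_4 <- X_3 + X_2 - X_1).
X_2 = -3X_1 - 4  [with X_1=1]  = -7
X_3 = 0 if X_2 >= 4 else -4  [with X_2=-7]  = -4
X_5 = min(X_4, X_3) - 1  [with X_4=8, X_3=-4]  = -5

-5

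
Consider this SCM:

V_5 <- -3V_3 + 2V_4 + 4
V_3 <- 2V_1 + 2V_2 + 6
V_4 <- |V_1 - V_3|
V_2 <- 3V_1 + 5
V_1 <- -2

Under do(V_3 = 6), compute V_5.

2

do(V_3=6) replaces the equation V_3 <- 2V_1 + 2V_2 + 6 with the constant V_3 = 6.
V_4 = |V_1 - V_3|  [with V_1=-2, V_3=6]  = 8
V_5 = -3V_3 + 2V_4 + 4  [with V_3=6, V_4=8]  = 2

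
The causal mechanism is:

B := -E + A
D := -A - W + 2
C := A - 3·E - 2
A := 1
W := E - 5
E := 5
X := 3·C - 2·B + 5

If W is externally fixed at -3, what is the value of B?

The intervention breaks the incoming arrows to W: W := E - 5 no longer applies, and W = -3.
B is not downstream of the intervention, so its value is determined by the original equations.
B = -E + A  [with E=5, A=1]  = -4

-4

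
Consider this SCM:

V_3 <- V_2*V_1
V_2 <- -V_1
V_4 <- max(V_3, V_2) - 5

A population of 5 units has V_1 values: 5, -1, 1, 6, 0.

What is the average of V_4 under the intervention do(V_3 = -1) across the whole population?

-5.4

Every unit gets V_3=-1 under the intervention. V_4 values become -6, -4, -6, -6, -5; E[V_4|do(V_3=-1)] = -5.4.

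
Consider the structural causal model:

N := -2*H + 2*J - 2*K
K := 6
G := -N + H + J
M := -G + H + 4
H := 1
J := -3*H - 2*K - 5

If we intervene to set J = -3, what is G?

do(J=-3) replaces the equation J := -3*H - 2*K - 5 with the constant J = -3.
N = -2*H + 2*J - 2*K  [with H=1, J=-3, K=6]  = -20
G = -N + H + J  [with N=-20, H=1, J=-3]  = 18

18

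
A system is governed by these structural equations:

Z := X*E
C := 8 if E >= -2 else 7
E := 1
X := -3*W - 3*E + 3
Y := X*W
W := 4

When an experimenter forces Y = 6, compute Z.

-12

Under do(Y=6), the mechanism Y := X*W is discarded; Y is fixed at 6.
Since Z is not a descendant of the intervened variable, it is unaffected.
X = -3*W - 3*E + 3  [with W=4, E=1]  = -12
Z = X*E  [with X=-12, E=1]  = -12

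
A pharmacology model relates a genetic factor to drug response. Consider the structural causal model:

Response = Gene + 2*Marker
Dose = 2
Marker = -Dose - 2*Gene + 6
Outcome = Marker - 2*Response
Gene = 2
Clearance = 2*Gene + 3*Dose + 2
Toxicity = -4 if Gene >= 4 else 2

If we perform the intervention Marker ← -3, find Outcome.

The intervention breaks the incoming arrows to Marker: Marker = -Dose - 2*Gene + 6 no longer applies, and Marker = -3.
Response = Gene + 2*Marker  [with Gene=2, Marker=-3]  = -4
Outcome = Marker - 2*Response  [with Marker=-3, Response=-4]  = 5

5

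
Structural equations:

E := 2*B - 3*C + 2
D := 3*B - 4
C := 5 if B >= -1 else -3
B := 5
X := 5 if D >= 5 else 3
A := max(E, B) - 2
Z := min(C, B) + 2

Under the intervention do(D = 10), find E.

Under do(D=10), the mechanism D := 3*B - 4 is discarded; D is fixed at 10.
Since E is not a descendant of the intervened variable, it is unaffected.
C = 5 if B >= -1 else -3  [with B=5]  = 5
E = 2*B - 3*C + 2  [with B=5, C=5]  = -3

-3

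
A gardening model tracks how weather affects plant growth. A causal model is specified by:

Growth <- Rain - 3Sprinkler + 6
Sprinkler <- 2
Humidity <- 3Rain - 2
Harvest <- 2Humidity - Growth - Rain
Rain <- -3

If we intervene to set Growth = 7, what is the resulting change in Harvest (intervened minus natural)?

-10

do(Growth=7) replaces the equation Growth <- Rain - 3Sprinkler + 6 with the constant Growth = 7.
Humidity = 3Rain - 2  [with Rain=-3]  = -11
Harvest = 2Humidity - Growth - Rain  [with Humidity=-11, Growth=7, Rain=-3]  = -26
Without intervention: Growth = Rain - 3Sprinkler + 6  [with Rain=-3, Sprinkler=2]  = -3; Humidity = 3Rain - 2  [with Rain=-3]  = -11; Harvest = 2Humidity - Growth - Rain  [with Humidity=-11, Growth=-3, Rain=-3]  = -16.
Change = -26 − (-16) = -10.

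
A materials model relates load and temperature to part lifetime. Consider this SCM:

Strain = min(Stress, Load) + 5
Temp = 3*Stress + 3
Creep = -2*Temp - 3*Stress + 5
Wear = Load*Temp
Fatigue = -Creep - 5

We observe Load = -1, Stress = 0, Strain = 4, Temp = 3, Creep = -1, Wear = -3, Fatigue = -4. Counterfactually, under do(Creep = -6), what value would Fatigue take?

Under do(Creep=-6), the mechanism Creep = -2*Temp - 3*Stress + 5 is discarded; Creep is fixed at -6.
Fatigue = -Creep - 5  [with Creep=-6]  = 1

1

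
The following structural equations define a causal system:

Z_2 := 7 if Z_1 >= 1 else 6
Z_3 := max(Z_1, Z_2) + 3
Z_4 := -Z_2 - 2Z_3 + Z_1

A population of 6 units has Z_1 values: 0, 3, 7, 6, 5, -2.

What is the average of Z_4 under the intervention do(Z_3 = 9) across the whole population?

The intervention sets Z_3=9 in all 6 units regardless of Z_1. Recomputing Z_4 per unit gives -24, -22, -18, -19, -20, -26; average -21.5.

-21.5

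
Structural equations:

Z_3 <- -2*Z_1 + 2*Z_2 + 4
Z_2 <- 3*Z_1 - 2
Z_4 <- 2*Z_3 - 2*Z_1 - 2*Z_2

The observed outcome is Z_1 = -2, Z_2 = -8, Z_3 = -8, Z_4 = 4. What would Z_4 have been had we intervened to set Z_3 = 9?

The intervention breaks the incoming arrows to Z_3: Z_3 <- -2*Z_1 + 2*Z_2 + 4 no longer applies, and Z_3 = 9.
Z_2 = 3*Z_1 - 2  [with Z_1=-2]  = -8
Z_4 = 2*Z_3 - 2*Z_1 - 2*Z_2  [with Z_3=9, Z_1=-2, Z_2=-8]  = 38

38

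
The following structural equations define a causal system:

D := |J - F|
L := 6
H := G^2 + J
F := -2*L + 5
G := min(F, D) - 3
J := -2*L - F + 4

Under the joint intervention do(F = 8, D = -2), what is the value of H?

9

The joint intervention fixes F = 8, D = -2, removing each variable's own equation.
J = -2*L - F + 4  [with L=6, F=8]  = -16
G = min(F, D) - 3  [with F=8, D=-2]  = -5
H = G^2 + J  [with G=-5, J=-16]  = 9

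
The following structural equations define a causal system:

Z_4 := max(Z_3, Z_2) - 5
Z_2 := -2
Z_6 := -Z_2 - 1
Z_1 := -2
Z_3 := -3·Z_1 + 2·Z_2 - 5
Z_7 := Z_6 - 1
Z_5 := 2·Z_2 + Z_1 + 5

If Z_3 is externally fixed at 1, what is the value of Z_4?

The intervention breaks the incoming arrows to Z_3: Z_3 := -3·Z_1 + 2·Z_2 - 5 no longer applies, and Z_3 = 1.
Z_4 = max(Z_3, Z_2) - 5  [with Z_3=1, Z_2=-2]  = -4

-4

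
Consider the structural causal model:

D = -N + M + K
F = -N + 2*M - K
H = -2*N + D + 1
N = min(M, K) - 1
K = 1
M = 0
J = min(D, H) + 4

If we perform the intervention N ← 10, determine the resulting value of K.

1

Under do(N=10), the mechanism N = min(M, K) - 1 is discarded; N is fixed at 10.
Since K is not a descendant of the intervened variable, it is unaffected.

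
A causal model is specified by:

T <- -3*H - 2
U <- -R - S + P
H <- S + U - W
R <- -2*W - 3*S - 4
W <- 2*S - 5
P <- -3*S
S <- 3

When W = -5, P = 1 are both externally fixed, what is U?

Setting W = -5, P = 1 by intervention discards those variables' equations.
R = -2*W - 3*S - 4  [with W=-5, S=3]  = -3
U = -R - S + P  [with R=-3, S=3, P=1]  = 1

1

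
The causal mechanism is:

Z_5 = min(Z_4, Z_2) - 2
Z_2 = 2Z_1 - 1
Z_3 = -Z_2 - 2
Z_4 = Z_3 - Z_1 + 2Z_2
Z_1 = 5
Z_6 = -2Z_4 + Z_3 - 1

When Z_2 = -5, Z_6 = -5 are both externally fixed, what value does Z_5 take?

Setting Z_2 = -5, Z_6 = -5 by intervention discards those variables' equations.
Z_3 = -Z_2 - 2  [with Z_2=-5]  = 3
Z_4 = Z_3 - Z_1 + 2Z_2  [with Z_3=3, Z_1=5, Z_2=-5]  = -12
Z_5 = min(Z_4, Z_2) - 2  [with Z_4=-12, Z_2=-5]  = -14

-14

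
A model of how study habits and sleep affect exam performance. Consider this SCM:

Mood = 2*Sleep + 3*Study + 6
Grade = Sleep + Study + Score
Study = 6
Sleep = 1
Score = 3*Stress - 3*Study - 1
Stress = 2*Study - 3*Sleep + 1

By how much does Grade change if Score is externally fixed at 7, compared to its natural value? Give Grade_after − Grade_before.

Under do(Score=7), the mechanism Score = 3*Stress - 3*Study - 1 is discarded; Score is fixed at 7.
Grade = Sleep + Study + Score  [with Sleep=1, Study=6, Score=7]  = 14
Without intervention: Stress = 2*Study - 3*Sleep + 1  [with Study=6, Sleep=1]  = 10; Score = 3*Stress - 3*Study - 1  [with Stress=10, Study=6]  = 11; Grade = Sleep + Study + Score  [with Sleep=1, Study=6, Score=11]  = 18.
Change = 14 − 18 = -4.

-4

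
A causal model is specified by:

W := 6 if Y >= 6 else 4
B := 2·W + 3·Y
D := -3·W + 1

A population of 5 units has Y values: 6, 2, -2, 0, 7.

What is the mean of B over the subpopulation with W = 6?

31.5

Observing W=6 restricts to units where W's equation naturally yields 6: Y ∈ {6, 7}. In that subpopulation B = 30, 33, mean 31.5.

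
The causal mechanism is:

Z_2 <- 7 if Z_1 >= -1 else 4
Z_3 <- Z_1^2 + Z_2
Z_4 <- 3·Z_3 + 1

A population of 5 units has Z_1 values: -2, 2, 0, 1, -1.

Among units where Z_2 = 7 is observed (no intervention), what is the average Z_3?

8.5

Conditioning on Z_2=7 selects the 4 unit(s) with Z_1 ∈ {2, 0, 1, -1}. Their Z_3 values: 11, 7, 8, 8. Mean = 8.5.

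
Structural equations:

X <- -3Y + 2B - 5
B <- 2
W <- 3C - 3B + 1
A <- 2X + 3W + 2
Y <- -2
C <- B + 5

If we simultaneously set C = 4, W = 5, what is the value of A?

27

The joint intervention fixes C = 4, W = 5, removing each variable's own equation.
X = -3Y + 2B - 5  [with Y=-2, B=2]  = 5
A = 2X + 3W + 2  [with X=5, W=5]  = 27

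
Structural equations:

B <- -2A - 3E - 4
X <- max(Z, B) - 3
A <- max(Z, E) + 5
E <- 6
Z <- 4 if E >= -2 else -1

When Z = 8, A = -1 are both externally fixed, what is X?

5

Under do(Z = 8, A = -1), each intervened variable's structural equation is replaced by its fixed value.
B = -2A - 3E - 4  [with A=-1, E=6]  = -20
X = max(Z, B) - 3  [with Z=8, B=-20]  = 5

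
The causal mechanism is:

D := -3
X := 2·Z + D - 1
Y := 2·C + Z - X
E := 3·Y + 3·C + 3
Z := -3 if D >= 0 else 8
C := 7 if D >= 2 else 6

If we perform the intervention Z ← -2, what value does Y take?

18

do(Z=-2) replaces the equation Z := -3 if D >= 0 else 8 with the constant Z = -2.
X = 2·Z + D - 1  [with Z=-2, D=-3]  = -8
C = 7 if D >= 2 else 6  [with D=-3]  = 6
Y = 2·C + Z - X  [with C=6, Z=-2, X=-8]  = 18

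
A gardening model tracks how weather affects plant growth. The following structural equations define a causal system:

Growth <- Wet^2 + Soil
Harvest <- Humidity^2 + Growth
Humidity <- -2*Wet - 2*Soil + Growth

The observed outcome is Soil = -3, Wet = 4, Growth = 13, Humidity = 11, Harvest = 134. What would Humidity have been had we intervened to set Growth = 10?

8

The intervention breaks the incoming arrows to Growth: Growth <- Wet^2 + Soil no longer applies, and Growth = 10.
Humidity = -2*Wet - 2*Soil + Growth  [with Wet=4, Soil=-3, Growth=10]  = 8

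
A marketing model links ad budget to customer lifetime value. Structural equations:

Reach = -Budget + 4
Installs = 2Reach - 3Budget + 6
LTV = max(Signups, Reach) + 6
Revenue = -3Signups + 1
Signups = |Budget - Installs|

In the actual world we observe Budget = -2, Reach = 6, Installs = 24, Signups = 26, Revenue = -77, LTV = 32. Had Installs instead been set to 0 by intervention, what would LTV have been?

12

The intervention breaks the incoming arrows to Installs: Installs = 2Reach - 3Budget + 6 no longer applies, and Installs = 0.
Reach = -Budget + 4  [with Budget=-2]  = 6
Signups = |Budget - Installs|  [with Budget=-2, Installs=0]  = 2
LTV = max(Signups, Reach) + 6  [with Signups=2, Reach=6]  = 12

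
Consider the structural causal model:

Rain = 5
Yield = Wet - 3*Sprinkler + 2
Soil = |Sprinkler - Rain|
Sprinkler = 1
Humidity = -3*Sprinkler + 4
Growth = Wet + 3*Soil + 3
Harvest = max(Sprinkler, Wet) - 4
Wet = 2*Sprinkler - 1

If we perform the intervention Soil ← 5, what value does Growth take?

do(Soil=5) replaces the equation Soil = |Sprinkler - Rain| with the constant Soil = 5.
Wet = 2*Sprinkler - 1  [with Sprinkler=1]  = 1
Growth = Wet + 3*Soil + 3  [with Wet=1, Soil=5]  = 19

19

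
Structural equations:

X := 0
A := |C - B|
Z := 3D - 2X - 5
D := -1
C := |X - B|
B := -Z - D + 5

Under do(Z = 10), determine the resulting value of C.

4

do(Z=10) replaces the equation Z := 3D - 2X - 5 with the constant Z = 10.
B = -Z - D + 5  [with Z=10, D=-1]  = -4
C = |X - B|  [with X=0, B=-4]  = 4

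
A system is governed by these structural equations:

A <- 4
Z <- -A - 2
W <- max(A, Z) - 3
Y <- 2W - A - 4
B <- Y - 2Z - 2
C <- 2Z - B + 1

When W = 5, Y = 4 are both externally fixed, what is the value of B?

14

Setting W = 5, Y = 4 by intervention discards those variables' equations.
Z = -A - 2  [with A=4]  = -6
B = Y - 2Z - 2  [with Y=4, Z=-6]  = 14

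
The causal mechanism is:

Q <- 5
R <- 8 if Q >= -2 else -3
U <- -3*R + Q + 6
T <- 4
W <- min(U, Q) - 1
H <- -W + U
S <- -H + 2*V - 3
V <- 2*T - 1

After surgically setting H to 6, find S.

5

do(H=6) replaces the equation H <- -W + U with the constant H = 6.
V = 2*T - 1  [with T=4]  = 7
S = -H + 2*V - 3  [with H=6, V=7]  = 5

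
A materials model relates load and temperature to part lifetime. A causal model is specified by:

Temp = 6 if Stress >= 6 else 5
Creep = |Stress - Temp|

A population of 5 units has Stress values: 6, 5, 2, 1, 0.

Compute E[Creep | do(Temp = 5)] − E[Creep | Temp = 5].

do(Temp=5) breaks Temp's dependence on Stress. With Temp=5 fixed, Creep across the units is 1, 0, 3, 4, 5, mean 2.6.
Observing Temp=5 restricts to units where Temp's equation naturally yields 5: Stress ∈ {5, 2, 1, 0}. In that subpopulation Creep = 0, 3, 4, 5, mean 3.
Difference = 2.6 − 3 = -0.4.

-0.4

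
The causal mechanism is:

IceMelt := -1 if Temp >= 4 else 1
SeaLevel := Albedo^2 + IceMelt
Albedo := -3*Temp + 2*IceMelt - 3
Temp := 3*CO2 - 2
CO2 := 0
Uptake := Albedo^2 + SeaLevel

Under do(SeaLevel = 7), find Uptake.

The intervention breaks the incoming arrows to SeaLevel: SeaLevel := Albedo^2 + IceMelt no longer applies, and SeaLevel = 7.
Temp = 3*CO2 - 2  [with CO2=0]  = -2
IceMelt = -1 if Temp >= 4 else 1  [with Temp=-2]  = 1
Albedo = -3*Temp + 2*IceMelt - 3  [with Temp=-2, IceMelt=1]  = 5
Uptake = Albedo^2 + SeaLevel  [with Albedo=5, SeaLevel=7]  = 32

32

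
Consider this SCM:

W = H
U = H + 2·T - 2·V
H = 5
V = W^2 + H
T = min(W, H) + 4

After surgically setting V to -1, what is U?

do(V=-1) replaces the equation V = W^2 + H with the constant V = -1.
W = H  [with H=5]  = 5
T = min(W, H) + 4  [with W=5, H=5]  = 9
U = H + 2·T - 2·V  [with H=5, T=9, V=-1]  = 25

25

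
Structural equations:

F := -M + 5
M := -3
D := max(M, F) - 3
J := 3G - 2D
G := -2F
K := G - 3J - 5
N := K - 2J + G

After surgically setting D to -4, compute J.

do(D=-4) replaces the equation D := max(M, F) - 3 with the constant D = -4.
F = -M + 5  [with M=-3]  = 8
G = -2F  [with F=8]  = -16
J = 3G - 2D  [with G=-16, D=-4]  = -40

-40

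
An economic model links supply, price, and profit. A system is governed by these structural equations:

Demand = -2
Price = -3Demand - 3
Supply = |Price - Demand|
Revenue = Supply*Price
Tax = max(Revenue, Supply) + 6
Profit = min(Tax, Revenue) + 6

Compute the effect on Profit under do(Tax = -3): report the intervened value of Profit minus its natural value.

The intervention breaks the incoming arrows to Tax: Tax = max(Revenue, Supply) + 6 no longer applies, and Tax = -3.
Price = -3Demand - 3  [with Demand=-2]  = 3
Supply = |Price - Demand|  [with Price=3, Demand=-2]  = 5
Revenue = Supply*Price  [with Supply=5, Price=3]  = 15
Profit = min(Tax, Revenue) + 6  [with Tax=-3, Revenue=15]  = 3
Without intervention: Price = -3Demand - 3  [with Demand=-2]  = 3; Supply = |Price - Demand|  [with Price=3, Demand=-2]  = 5; Revenue = Supply*Price  [with Supply=5, Price=3]  = 15; Tax = max(Revenue, Supply) + 6  [with Revenue=15, Supply=5]  = 21; Profit = min(Tax, Revenue) + 6  [with Tax=21, Revenue=15]  = 21.
Change = 3 − 21 = -18.

-18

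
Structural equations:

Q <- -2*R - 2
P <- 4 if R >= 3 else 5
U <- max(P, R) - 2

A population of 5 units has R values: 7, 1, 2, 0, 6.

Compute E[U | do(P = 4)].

3

Every unit gets P=4 under the intervention. U values become 5, 2, 2, 2, 4; E[U|do(P=4)] = 3.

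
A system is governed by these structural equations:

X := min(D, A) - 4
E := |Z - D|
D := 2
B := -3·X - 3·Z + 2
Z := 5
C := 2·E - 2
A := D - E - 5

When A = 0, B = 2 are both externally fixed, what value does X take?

Setting A = 0, B = 2 by intervention discards those variables' equations.
X = min(D, A) - 4  [with D=2, A=0]  = -4

-4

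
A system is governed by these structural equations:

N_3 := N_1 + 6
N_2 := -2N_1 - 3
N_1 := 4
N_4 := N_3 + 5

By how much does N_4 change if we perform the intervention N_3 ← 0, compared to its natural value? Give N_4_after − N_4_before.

-10

The intervention breaks the incoming arrows to N_3: N_3 := N_1 + 6 no longer applies, and N_3 = 0.
N_4 = N_3 + 5  [with N_3=0]  = 5
Without intervention: N_3 = N_1 + 6  [with N_1=4]  = 10; N_4 = N_3 + 5  [with N_3=10]  = 15.
Change = 5 − 15 = -10.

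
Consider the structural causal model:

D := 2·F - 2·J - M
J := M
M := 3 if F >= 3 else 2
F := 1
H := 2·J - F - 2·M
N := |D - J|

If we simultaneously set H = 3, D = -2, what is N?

4

Setting H = 3, D = -2 by intervention discards those variables' equations.
M = 3 if F >= 3 else 2  [with F=1]  = 2
J = M  [with M=2]  = 2
N = |D - J|  [with D=-2, J=2]  = 4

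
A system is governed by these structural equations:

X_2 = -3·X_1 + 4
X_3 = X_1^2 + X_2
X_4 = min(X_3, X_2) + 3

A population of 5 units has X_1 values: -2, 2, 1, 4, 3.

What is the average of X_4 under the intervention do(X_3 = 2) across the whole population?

0.6

do(X_3=2) breaks X_3's dependence on X_1. With X_3=2 fixed, X_4 across the units is 5, 1, 4, -5, -2, mean 0.6.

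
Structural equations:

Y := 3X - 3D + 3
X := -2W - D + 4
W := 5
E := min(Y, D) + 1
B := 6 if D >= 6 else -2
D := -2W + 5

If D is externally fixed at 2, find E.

Under do(D=2), the mechanism D := -2W + 5 is discarded; D is fixed at 2.
X = -2W - D + 4  [with W=5, D=2]  = -8
Y = 3X - 3D + 3  [with X=-8, D=2]  = -27
E = min(Y, D) + 1  [with Y=-27, D=2]  = -26

-26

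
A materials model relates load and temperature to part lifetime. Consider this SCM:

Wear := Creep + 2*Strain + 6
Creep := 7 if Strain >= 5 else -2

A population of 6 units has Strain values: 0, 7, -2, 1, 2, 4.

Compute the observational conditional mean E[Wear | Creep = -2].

6

Conditioning on Creep=-2 selects the 5 unit(s) with Strain ∈ {0, -2, 1, 2, 4}. Their Wear values: 4, 0, 6, 8, 12. Mean = 6.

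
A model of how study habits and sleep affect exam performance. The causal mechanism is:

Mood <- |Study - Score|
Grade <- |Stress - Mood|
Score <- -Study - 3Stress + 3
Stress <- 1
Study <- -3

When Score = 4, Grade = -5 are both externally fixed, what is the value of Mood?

The joint intervention fixes Score = 4, Grade = -5, removing each variable's own equation.
Mood = |Study - Score|  [with Study=-3, Score=4]  = 7

7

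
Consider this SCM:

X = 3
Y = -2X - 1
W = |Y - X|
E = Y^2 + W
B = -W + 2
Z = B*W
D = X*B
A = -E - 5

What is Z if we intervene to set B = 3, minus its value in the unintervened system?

The intervention breaks the incoming arrows to B: B = -W + 2 no longer applies, and B = 3.
Y = -2X - 1  [with X=3]  = -7
W = |Y - X|  [with Y=-7, X=3]  = 10
Z = B*W  [with B=3, W=10]  = 30
Without intervention: Y = -2X - 1  [with X=3]  = -7; W = |Y - X|  [with Y=-7, X=3]  = 10; B = -W + 2  [with W=10]  = -8; Z = B*W  [with B=-8, W=10]  = -80.
Change = 30 − (-80) = 110.

110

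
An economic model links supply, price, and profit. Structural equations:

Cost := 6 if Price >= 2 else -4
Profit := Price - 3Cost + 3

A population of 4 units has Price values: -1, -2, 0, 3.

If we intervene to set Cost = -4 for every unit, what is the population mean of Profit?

15

Under do(Cost=-4), Cost's equation is replaced by Cost=-4 for every unit. Per-unit Profit: 14, 13, 15, 18. Mean = 15.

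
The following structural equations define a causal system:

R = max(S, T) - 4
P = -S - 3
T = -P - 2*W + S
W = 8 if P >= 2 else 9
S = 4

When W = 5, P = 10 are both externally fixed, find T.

The joint intervention fixes W = 5, P = 10, removing each variable's own equation.
T = -P - 2*W + S  [with P=10, W=5, S=4]  = -16

-16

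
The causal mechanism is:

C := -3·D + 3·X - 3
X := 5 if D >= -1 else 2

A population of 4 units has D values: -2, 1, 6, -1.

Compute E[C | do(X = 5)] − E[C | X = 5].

The intervention sets X=5 in all 4 units regardless of D. Recomputing C per unit gives 18, 9, -6, 15; average 9.
E[C|X=5] averages over only the 3 units with X=5 (D = 1, 6, -1): C = 9, -6, 15, mean 6.
Difference = 9 − 6 = 3.

3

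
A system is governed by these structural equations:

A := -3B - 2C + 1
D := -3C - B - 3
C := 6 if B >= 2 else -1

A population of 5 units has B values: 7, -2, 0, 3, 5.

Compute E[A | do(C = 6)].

-18.8

Every unit gets C=6 under the intervention. A values become -32, -5, -11, -20, -26; E[A|do(C=6)] = -18.8.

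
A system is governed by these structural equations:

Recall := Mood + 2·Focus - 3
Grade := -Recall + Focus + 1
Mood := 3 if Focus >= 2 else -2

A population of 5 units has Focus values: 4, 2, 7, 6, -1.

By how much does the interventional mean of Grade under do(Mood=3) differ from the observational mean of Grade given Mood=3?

The intervention sets Mood=3 in all 5 units regardless of Focus. Recomputing Grade per unit gives -3, -1, -6, -5, 2; average -2.6.
E[Grade|Mood=3] averages over only the 4 units with Mood=3 (Focus = 4, 2, 7, 6): Grade = -3, -1, -6, -5, mean -3.75.
Difference = -2.6 − (-3.75) = 1.15.

1.15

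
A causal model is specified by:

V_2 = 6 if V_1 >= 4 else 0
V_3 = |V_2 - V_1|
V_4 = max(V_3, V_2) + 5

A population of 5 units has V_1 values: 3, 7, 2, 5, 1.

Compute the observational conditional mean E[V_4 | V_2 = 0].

7

E[V_4|V_2=0] averages over only the 3 units with V_2=0 (V_1 = 3, 2, 1): V_4 = 8, 7, 6, mean 7.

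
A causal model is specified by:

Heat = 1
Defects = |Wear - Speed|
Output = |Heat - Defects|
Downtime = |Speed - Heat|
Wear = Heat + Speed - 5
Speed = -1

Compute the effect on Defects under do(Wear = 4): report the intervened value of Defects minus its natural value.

1

The intervention breaks the incoming arrows to Wear: Wear = Heat + Speed - 5 no longer applies, and Wear = 4.
Defects = |Wear - Speed|  [with Wear=4, Speed=-1]  = 5
Without intervention: Wear = Heat + Speed - 5  [with Heat=1, Speed=-1]  = -5; Defects = |Wear - Speed|  [with Wear=-5, Speed=-1]  = 4.
Change = 5 − 4 = 1.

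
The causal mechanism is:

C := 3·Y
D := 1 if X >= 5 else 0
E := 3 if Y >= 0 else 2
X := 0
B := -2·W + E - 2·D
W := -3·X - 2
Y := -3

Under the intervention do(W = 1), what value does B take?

Intervening sets W = 1 and removes its equation (W := -3·X - 2).
E = 3 if Y >= 0 else 2  [with Y=-3]  = 2
D = 1 if X >= 5 else 0  [with X=0]  = 0
B = -2·W + E - 2·D  [with W=1, E=2, D=0]  = 0

0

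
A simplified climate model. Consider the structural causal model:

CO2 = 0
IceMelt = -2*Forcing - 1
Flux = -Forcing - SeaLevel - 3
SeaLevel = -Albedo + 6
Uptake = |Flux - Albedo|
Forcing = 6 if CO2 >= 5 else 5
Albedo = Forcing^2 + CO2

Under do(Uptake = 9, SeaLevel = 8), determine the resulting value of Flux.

Setting Uptake = 9, SeaLevel = 8 by intervention discards those variables' equations.
Forcing = 6 if CO2 >= 5 else 5  [with CO2=0]  = 5
Flux = -Forcing - SeaLevel - 3  [with Forcing=5, SeaLevel=8]  = -16

-16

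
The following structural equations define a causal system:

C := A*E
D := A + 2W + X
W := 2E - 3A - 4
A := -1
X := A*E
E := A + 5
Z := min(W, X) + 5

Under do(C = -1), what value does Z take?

1

Intervening sets C = -1 and removes its equation (C := A*E).
Since Z is not a descendant of the intervened variable, it is unaffected.
E = A + 5  [with A=-1]  = 4
X = A*E  [with A=-1, E=4]  = -4
W = 2E - 3A - 4  [with E=4, A=-1]  = 7
Z = min(W, X) + 5  [with W=7, X=-4]  = 1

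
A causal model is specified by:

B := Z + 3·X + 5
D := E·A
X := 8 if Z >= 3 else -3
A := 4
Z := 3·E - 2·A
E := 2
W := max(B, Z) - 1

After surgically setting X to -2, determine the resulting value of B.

-3

Under do(X=-2), the mechanism X := 8 if Z >= 3 else -3 is discarded; X is fixed at -2.
Z = 3·E - 2·A  [with E=2, A=4]  = -2
B = Z + 3·X + 5  [with Z=-2, X=-2]  = -3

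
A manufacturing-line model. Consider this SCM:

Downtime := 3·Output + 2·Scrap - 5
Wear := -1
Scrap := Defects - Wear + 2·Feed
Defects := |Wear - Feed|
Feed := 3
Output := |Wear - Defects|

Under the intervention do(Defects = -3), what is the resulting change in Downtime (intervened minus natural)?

The intervention breaks the incoming arrows to Defects: Defects := |Wear - Feed| no longer applies, and Defects = -3.
Scrap = Defects - Wear + 2·Feed  [with Defects=-3, Wear=-1, Feed=3]  = 4
Output = |Wear - Defects|  [with Wear=-1, Defects=-3]  = 2
Downtime = 3·Output + 2·Scrap - 5  [with Output=2, Scrap=4]  = 9
Without intervention: Defects = |Wear - Feed|  [with Wear=-1, Feed=3]  = 4; Scrap = Defects - Wear + 2·Feed  [with Defects=4, Wear=-1, Feed=3]  = 11; Output = |Wear - Defects|  [with Wear=-1, Defects=4]  = 5; Downtime = 3·Output + 2·Scrap - 5  [with Output=5, Scrap=11]  = 32.
Change = 9 − 32 = -23.

-23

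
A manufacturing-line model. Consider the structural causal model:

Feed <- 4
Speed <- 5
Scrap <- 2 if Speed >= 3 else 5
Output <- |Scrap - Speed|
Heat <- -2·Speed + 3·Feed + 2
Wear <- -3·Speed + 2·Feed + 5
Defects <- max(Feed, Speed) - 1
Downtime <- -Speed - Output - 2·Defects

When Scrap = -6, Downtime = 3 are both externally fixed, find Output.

11

Under do(Scrap = -6, Downtime = 3), each intervened variable's structural equation is replaced by its fixed value.
Output = |Scrap - Speed|  [with Scrap=-6, Speed=5]  = 11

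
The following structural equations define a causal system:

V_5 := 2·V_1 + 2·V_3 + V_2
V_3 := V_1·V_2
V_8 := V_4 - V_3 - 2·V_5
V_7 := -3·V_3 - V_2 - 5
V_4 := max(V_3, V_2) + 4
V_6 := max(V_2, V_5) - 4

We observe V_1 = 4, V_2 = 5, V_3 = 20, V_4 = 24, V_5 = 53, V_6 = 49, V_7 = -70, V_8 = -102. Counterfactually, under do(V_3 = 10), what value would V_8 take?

-62

The intervention breaks the incoming arrows to V_3: V_3 := V_1·V_2 no longer applies, and V_3 = 10.
V_4 = max(V_3, V_2) + 4  [with V_3=10, V_2=5]  = 14
V_5 = 2·V_1 + 2·V_3 + V_2  [with V_1=4, V_3=10, V_2=5]  = 33
V_8 = V_4 - V_3 - 2·V_5  [with V_4=14, V_3=10, V_5=33]  = -62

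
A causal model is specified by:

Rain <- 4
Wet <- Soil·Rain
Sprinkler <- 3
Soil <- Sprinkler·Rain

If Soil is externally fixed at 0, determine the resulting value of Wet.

0

The intervention breaks the incoming arrows to Soil: Soil <- Sprinkler·Rain no longer applies, and Soil = 0.
Wet = Soil·Rain  [with Soil=0, Rain=4]  = 0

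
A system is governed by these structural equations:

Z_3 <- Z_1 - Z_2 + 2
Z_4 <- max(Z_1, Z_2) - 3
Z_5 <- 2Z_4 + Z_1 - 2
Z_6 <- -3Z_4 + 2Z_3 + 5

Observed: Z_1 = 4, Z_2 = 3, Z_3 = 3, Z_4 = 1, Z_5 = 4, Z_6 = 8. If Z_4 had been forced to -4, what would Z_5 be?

-6

Intervening sets Z_4 = -4 and removes its equation (Z_4 <- max(Z_1, Z_2) - 3).
Z_5 = 2Z_4 + Z_1 - 2  [with Z_4=-4, Z_1=4]  = -6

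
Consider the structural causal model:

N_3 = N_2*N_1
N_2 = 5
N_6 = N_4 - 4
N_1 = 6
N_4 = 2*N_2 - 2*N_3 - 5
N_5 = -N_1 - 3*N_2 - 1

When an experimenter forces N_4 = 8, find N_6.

Under do(N_4=8), the mechanism N_4 = 2*N_2 - 2*N_3 - 5 is discarded; N_4 is fixed at 8.
N_6 = N_4 - 4  [with N_4=8]  = 4

4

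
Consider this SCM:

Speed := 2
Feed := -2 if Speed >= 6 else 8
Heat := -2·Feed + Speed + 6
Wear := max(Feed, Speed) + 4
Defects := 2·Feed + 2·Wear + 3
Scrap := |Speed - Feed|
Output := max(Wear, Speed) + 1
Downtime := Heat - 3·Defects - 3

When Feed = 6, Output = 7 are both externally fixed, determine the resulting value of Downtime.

-112

Under do(Feed = 6, Output = 7), each intervened variable's structural equation is replaced by its fixed value.
Heat = -2·Feed + Speed + 6  [with Feed=6, Speed=2]  = -4
Wear = max(Feed, Speed) + 4  [with Feed=6, Speed=2]  = 10
Defects = 2·Feed + 2·Wear + 3  [with Feed=6, Wear=10]  = 35
Downtime = Heat - 3·Defects - 3  [with Heat=-4, Defects=35]  = -112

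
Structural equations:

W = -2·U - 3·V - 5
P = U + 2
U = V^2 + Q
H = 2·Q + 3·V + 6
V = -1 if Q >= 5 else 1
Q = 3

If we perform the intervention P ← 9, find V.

Under do(P=9), the mechanism P = U + 2 is discarded; P is fixed at 9.
No directed path runs from P to V, so V keeps its natural value.
V = -1 if Q >= 5 else 1  [with Q=3]  = 1

1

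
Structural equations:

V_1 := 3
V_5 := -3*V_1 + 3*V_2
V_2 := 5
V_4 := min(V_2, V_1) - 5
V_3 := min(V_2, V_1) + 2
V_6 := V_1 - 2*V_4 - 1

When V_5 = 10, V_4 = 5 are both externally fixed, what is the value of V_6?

-8

Setting V_5 = 10, V_4 = 5 by intervention discards those variables' equations.
V_6 = V_1 - 2*V_4 - 1  [with V_1=3, V_4=5]  = -8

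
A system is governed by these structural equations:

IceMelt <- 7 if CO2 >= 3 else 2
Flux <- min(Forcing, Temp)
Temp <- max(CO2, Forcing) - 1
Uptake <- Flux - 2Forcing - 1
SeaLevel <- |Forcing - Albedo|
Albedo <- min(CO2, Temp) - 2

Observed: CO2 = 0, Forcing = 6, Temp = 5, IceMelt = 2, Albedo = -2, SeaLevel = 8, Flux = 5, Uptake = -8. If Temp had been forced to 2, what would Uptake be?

-11

The intervention breaks the incoming arrows to Temp: Temp <- max(CO2, Forcing) - 1 no longer applies, and Temp = 2.
Flux = min(Forcing, Temp)  [with Forcing=6, Temp=2]  = 2
Uptake = Flux - 2Forcing - 1  [with Flux=2, Forcing=6]  = -11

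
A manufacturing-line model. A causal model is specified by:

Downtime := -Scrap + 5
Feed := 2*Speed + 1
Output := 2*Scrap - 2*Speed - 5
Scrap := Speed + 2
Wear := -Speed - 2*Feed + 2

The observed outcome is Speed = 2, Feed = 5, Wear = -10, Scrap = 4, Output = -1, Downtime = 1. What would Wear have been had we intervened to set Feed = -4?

The intervention breaks the incoming arrows to Feed: Feed := 2*Speed + 1 no longer applies, and Feed = -4.
Wear = -Speed - 2*Feed + 2  [with Speed=2, Feed=-4]  = 8

8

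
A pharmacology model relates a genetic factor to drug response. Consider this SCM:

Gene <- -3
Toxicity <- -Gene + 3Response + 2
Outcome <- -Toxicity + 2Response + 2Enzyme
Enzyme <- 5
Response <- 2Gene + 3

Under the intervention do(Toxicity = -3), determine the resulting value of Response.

-3

Under do(Toxicity=-3), the mechanism Toxicity <- -Gene + 3Response + 2 is discarded; Toxicity is fixed at -3.
Since Response is not a descendant of the intervened variable, it is unaffected.
Response = 2Gene + 3  [with Gene=-3]  = -3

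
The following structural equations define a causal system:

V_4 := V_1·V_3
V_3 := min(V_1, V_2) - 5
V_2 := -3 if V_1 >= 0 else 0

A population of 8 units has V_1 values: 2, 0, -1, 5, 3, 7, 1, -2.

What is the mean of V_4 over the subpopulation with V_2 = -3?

Conditioning on V_2=-3 selects the 6 unit(s) with V_1 ∈ {2, 0, 5, 3, 7, 1}. Their V_4 values: -16, 0, -40, -24, -56, -8. Mean = -24.

-24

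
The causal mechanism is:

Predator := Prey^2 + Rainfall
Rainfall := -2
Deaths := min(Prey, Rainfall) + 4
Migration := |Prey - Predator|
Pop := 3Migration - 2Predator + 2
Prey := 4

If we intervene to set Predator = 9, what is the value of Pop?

-1

The intervention breaks the incoming arrows to Predator: Predator := Prey^2 + Rainfall no longer applies, and Predator = 9.
Migration = |Prey - Predator|  [with Prey=4, Predator=9]  = 5
Pop = 3Migration - 2Predator + 2  [with Migration=5, Predator=9]  = -1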